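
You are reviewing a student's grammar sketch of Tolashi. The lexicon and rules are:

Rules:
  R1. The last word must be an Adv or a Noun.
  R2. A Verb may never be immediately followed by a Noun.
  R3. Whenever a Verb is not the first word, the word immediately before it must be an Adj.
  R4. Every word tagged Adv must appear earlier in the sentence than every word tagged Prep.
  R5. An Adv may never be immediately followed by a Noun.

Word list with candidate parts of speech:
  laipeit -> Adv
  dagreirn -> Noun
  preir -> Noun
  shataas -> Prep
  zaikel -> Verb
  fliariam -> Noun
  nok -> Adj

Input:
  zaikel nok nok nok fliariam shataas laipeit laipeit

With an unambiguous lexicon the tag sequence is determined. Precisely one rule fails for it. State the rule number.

4

Fixed tagging: Verb Adj Adj Adj Noun Prep Adv Adv.
Rule check: R1 pass, R2 pass, R3 pass, R4 fail, R5 pass.
Only rule 4 fails.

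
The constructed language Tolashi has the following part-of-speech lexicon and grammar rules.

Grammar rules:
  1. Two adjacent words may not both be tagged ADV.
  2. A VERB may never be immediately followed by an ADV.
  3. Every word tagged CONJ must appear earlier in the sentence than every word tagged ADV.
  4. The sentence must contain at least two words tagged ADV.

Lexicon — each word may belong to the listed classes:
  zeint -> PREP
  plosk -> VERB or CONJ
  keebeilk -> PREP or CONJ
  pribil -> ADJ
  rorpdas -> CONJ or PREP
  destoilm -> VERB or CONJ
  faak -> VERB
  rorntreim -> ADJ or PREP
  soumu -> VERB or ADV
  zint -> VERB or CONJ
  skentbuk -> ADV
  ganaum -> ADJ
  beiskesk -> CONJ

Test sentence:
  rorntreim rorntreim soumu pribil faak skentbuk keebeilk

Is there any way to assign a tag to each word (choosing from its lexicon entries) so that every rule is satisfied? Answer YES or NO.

NO

Candidates per position — 1:rorntreim {ADJ,PREP}; 2:rorntreim {ADJ,PREP}; 3:soumu {VERB,ADV}; 4:pribil {ADJ}; 5:faak {VERB}; 6:skentbuk {ADV}; 7:keebeilk {PREP,CONJ}.
Rule 2 cannot be satisfied by any choice of tags from the lexicon.
So there is no consistent tagging.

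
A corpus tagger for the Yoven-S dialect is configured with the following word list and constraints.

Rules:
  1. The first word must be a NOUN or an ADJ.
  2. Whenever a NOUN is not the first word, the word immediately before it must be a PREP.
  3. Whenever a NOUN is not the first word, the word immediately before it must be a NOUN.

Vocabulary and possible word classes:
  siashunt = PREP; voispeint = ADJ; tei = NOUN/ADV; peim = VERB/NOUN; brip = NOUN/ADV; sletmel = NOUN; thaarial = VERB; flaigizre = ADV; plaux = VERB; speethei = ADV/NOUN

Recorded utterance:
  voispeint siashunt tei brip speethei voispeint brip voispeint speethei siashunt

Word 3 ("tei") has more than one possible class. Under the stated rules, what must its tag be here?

Candidates per position — 1:voispeint {ADJ}; 2:siashunt {PREP}; 3:tei {NOUN,ADV}; 4:brip {NOUN,ADV}; 5:speethei {ADV,NOUN}; 6:voispeint {ADJ}; 7:brip {NOUN,ADV}; 8:voispeint {ADJ}; 9:speethei {ADV,NOUN}; 10:siashunt {PREP}.
At position 3, choosing NOUN makes rule 3 impossible to satisfy; hence ADV.
At position 4, choosing NOUN makes rule 2 impossible to satisfy; hence ADV.
At position 5, choosing NOUN makes rule 2 impossible to satisfy; hence ADV.
At position 7, choosing NOUN makes rule 2 impossible to satisfy; hence ADV.
At position 9, choosing NOUN makes rule 2 impossible to satisfy; hence ADV.
The only consistent sequence is: ADJ PREP ADV ADV ADV ADJ ADV ADJ ADV PREP.
Verifying each rule — rule 1 ✓; rule 2 ✓; rule 3 ✓.

ADV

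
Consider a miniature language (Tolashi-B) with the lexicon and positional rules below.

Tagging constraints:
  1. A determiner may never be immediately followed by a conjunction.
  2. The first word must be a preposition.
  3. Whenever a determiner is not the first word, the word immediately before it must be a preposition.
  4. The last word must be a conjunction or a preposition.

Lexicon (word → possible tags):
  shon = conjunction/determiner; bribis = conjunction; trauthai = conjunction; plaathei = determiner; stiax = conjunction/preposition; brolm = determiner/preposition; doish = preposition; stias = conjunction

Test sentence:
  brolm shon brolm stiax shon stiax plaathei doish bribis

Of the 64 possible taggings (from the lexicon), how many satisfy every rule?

6

Candidates per position — 1:brolm {determiner,preposition}; 2:shon {conjunction,determiner}; 3:brolm {determiner,preposition}; 4:stiax {conjunction,preposition}; 5:shon {conjunction,determiner}; 6:stiax {conjunction,preposition}; 7:plaathei {determiner}; 8:doish {preposition}; 9:bribis {conjunction}.
There are 64 candidate sequences in total.
Checking each against the rules leaves 6 sequences.
Count = 6.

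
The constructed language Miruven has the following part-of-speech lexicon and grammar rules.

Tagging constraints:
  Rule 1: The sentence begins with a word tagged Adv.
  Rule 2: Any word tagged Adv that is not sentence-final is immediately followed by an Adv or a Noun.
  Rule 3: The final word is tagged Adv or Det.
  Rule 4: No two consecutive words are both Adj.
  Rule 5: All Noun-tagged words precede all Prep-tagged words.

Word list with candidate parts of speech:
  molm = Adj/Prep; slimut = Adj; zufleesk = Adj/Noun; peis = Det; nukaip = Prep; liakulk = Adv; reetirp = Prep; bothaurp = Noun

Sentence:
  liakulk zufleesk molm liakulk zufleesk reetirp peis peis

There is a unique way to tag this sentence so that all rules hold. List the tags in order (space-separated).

Adv Noun Adj Adv Noun Prep Det Det

Candidates per position — 1:liakulk {Adv}; 2:zufleesk {Adj,Noun}; 3:molm {Adj,Prep}; 4:liakulk {Adv}; 5:zufleesk {Adj,Noun}; 6:reetirp {Prep}; 7:peis {Det}; 8:peis {Det}.
Word 2 cannot be Adj — rule 2 would then fail for every completion. It is Noun.
Word 5 cannot be Adj — rule 2 would then fail for every completion. It is Noun.
Word 3 cannot be Prep — rule 5 would then fail for every completion. It is Adj.
The unique satisfying tagging is: Adv Noun Adj Adv Noun Prep Det Det.
Checking: rule 1 satisfied; rule 2 satisfied; rule 3 satisfied; rule 4 satisfied; rule 5 satisfied.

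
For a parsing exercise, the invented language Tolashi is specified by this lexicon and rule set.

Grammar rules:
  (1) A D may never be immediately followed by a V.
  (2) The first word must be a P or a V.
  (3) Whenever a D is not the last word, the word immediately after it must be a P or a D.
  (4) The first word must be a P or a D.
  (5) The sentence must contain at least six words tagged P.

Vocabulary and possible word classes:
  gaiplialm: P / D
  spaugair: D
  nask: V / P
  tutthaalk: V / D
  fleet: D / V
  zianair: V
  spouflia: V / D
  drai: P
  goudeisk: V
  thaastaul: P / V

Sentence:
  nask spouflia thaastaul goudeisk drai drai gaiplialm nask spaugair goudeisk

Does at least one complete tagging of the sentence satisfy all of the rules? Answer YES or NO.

Candidates per position — 1:nask {V,P}; 2:spouflia {V,D}; 3:thaastaul {P,V}; 4:goudeisk {V}; 5:drai {P}; 6:drai {P}; 7:gaiplialm {P,D}; 8:nask {V,P}; 9:spaugair {D}; 10:goudeisk {V}.
Rule 1 cannot be satisfied by any choice of tags from the lexicon.
So there is no consistent tagging.

NO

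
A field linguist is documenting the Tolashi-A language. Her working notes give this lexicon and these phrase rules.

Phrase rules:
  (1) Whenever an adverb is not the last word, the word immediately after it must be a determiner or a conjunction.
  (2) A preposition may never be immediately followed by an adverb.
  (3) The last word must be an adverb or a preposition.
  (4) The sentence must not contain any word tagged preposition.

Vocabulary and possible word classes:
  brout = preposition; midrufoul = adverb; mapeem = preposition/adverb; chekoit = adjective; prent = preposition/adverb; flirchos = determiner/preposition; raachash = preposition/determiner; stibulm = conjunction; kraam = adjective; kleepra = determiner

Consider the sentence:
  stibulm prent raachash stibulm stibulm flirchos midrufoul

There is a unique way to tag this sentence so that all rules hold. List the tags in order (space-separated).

Candidates per position — 1:stibulm {conjunction}; 2:prent {preposition,adverb}; 3:raachash {preposition,determiner}; 4:stibulm {conjunction}; 5:stibulm {conjunction}; 6:flirchos {determiner,preposition}; 7:midrufoul {adverb}.
At position 2, choosing preposition makes rule 4 impossible to satisfy; hence adverb.
At position 3, choosing preposition makes rule 1 impossible to satisfy; hence determiner.
At position 6, choosing preposition makes rule 2 impossible to satisfy; hence determiner.
So the tagging must be: conjunction adverb determiner conjunction conjunction determiner adverb.
Check: rule 1 holds; rule 2 holds; rule 3 holds; rule 4 holds.

conjunction adverb determiner conjunction conjunction determiner adverb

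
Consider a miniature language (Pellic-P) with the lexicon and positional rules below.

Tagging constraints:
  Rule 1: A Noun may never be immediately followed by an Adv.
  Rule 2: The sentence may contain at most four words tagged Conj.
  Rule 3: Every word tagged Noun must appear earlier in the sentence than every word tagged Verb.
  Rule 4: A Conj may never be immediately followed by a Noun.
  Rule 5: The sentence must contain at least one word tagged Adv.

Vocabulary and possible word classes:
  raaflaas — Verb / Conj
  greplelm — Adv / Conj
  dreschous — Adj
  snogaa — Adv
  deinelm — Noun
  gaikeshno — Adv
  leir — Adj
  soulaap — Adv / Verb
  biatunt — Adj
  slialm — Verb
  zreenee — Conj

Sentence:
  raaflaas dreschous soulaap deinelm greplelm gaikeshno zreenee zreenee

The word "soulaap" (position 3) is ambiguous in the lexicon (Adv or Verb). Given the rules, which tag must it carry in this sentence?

Candidates per position — 1:raaflaas {Verb,Conj}; 2:dreschous {Adj}; 3:soulaap {Adv,Verb}; 4:deinelm {Noun}; 5:greplelm {Adv,Conj}; 6:gaikeshno {Adv}; 7:zreenee {Conj}; 8:zreenee {Conj}.
If word 1 were Verb, no tagging could satisfy rule 3; so word 1 is Conj.
If word 3 were Verb, no tagging could satisfy rule 3; so word 3 is Adv.
If word 5 were Adv, no tagging could satisfy rule 1; so word 5 is Conj.
The unique satisfying tagging is: Conj Adj Adv Noun Conj Adv Conj Conj.
Rule-by-rule: rule 1 ok; rule 2 ok; rule 3 ok; rule 4 ok; rule 5 ok.

Adv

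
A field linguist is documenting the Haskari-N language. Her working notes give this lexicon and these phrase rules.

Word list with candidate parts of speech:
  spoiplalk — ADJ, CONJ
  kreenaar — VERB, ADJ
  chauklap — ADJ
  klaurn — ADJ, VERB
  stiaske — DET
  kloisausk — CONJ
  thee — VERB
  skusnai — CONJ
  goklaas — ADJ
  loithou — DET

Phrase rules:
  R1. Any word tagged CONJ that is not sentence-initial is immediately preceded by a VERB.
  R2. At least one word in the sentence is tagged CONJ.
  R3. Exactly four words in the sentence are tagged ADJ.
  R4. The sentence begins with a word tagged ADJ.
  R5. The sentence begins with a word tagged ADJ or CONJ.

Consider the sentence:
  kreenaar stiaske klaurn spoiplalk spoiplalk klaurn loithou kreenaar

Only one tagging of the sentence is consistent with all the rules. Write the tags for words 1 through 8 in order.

Candidates per position — 1:kreenaar {VERB,ADJ}; 2:stiaske {DET}; 3:klaurn {ADJ,VERB}; 4:spoiplalk {ADJ,CONJ}; 5:spoiplalk {ADJ,CONJ}; 6:klaurn {ADJ,VERB}; 7:loithou {DET}; 8:kreenaar {VERB,ADJ}.
Word 1 cannot be VERB — rule 4 would then fail for every completion. It is ADJ.
Word 5 cannot be CONJ — rule 1 would then fail for every completion. It is ADJ.
Word 4 cannot be ADJ — rule 2 would then fail for every completion. It is CONJ.
Word 3 cannot be ADJ — rule 1 would then fail for every completion. It is VERB.
Word 6 cannot be VERB — rule 3 would then fail for every completion. It is ADJ.
Word 8 cannot be VERB — rule 3 would then fail for every completion. It is ADJ.
That leaves exactly one tagging: ADJ DET VERB CONJ ADJ ADJ DET ADJ.
Check: rule 1 ✓; rule 2 ✓; rule 3 ✓; rule 4 ✓; rule 5 ✓.

ADJ DET VERB CONJ ADJ ADJ DET ADJ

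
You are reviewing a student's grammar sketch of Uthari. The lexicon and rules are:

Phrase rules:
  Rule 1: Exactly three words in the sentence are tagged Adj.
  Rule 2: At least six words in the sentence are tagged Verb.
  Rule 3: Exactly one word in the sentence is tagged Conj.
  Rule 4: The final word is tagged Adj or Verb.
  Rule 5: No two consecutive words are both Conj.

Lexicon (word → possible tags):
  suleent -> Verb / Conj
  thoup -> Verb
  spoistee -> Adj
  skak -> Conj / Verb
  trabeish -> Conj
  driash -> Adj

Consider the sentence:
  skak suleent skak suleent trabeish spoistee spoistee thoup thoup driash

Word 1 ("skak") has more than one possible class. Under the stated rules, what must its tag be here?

Candidates per position — 1:skak {Conj,Verb}; 2:suleent {Verb,Conj}; 3:skak {Conj,Verb}; 4:suleent {Verb,Conj}; 5:trabeish {Conj}; 6:spoistee {Adj}; 7:spoistee {Adj}; 8:thoup {Verb}; 9:thoup {Verb}; 10:driash {Adj}.
Word 1 cannot be Conj — rule 2 would then fail for every completion. It is Verb.
Word 2 cannot be Conj — rule 2 would then fail for every completion. It is Verb.
Word 3 cannot be Conj — rule 2 would then fail for every completion. It is Verb.
Word 4 cannot be Conj — rule 2 would then fail for every completion. It is Verb.
So the tagging must be: Verb Verb Verb Verb Conj Adj Adj Verb Verb Adj.
Checking: rule 1 holds; rule 2 holds; rule 3 holds; rule 4 holds; rule 5 holds.

Verb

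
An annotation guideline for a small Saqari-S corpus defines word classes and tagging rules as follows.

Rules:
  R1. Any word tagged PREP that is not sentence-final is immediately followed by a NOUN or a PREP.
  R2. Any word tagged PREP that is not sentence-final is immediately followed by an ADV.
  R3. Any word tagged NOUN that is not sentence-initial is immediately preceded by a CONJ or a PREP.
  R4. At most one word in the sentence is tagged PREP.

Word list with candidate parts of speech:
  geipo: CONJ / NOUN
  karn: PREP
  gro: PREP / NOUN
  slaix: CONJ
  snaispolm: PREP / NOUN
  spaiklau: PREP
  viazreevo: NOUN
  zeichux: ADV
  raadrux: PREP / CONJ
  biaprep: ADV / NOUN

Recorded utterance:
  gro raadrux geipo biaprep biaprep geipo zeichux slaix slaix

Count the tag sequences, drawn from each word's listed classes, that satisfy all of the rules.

Candidates per position — 1:gro {PREP,NOUN}; 2:raadrux {PREP,CONJ}; 3:geipo {CONJ,NOUN}; 4:biaprep {ADV,NOUN}; 5:biaprep {ADV,NOUN}; 6:geipo {CONJ,NOUN}; 7:zeichux {ADV}; 8:slaix {CONJ}; 9:slaix {CONJ}.
There are 64 candidate sequences in total.
The sequences that satisfy every rule: NOUN CONJ CONJ ADV ADV CONJ ADV CONJ CONJ; NOUN CONJ CONJ NOUN ADV CONJ ADV CONJ CONJ; NOUN CONJ NOUN ADV ADV CONJ ADV CONJ CONJ.
Count = 3.

3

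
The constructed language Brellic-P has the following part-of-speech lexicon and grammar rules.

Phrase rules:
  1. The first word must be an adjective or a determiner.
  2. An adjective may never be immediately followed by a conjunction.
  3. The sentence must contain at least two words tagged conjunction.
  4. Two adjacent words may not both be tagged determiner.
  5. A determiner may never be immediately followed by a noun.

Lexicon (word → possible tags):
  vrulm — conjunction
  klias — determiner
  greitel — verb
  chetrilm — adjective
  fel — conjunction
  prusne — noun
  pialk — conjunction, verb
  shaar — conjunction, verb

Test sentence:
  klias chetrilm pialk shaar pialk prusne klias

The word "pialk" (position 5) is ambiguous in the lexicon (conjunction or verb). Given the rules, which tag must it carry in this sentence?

conjunction

Candidates per position — 1:klias {determiner}; 2:chetrilm {adjective}; 3:pialk {conjunction,verb}; 4:shaar {conjunction,verb}; 5:pialk {conjunction,verb}; 6:prusne {noun}; 7:klias {determiner}.
Word 3 cannot be conjunction — rule 2 would then fail for every completion. It is verb.
Word 4 cannot be verb — rule 3 would then fail for every completion. It is conjunction.
Word 5 cannot be verb — rule 3 would then fail for every completion. It is conjunction.
The unique satisfying tagging is: determiner adjective verb conjunction conjunction noun determiner.
Check: rule 1 holds; rule 2 holds; rule 3 holds; rule 4 holds; rule 5 holds.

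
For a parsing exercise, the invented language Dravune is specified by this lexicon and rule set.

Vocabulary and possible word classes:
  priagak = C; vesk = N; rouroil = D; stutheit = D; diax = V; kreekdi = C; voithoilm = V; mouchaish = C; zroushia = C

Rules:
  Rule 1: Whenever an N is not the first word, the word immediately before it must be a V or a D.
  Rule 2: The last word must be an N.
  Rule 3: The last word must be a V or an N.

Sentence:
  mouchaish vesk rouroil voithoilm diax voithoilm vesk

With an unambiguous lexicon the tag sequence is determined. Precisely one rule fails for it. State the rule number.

1

Fixed tagging: C N D V V V N.
Applying the rules: R1 fail, R2 pass, R3 pass.
Only rule 1 fails.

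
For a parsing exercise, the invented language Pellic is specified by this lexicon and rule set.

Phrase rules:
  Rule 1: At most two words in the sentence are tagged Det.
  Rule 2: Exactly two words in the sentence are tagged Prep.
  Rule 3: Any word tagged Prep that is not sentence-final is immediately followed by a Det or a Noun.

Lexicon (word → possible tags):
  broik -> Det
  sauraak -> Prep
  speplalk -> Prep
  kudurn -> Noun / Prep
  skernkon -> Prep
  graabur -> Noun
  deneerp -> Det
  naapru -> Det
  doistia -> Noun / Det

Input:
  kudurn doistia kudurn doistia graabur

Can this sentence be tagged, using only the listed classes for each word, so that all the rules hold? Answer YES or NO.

Candidates per position — 1:kudurn {Noun,Prep}; 2:doistia {Noun,Det}; 3:kudurn {Noun,Prep}; 4:doistia {Noun,Det}; 5:graabur {Noun}.
One satisfying assignment: Prep Det Prep Noun Noun.
Verifying each rule — rule 1 satisfied; rule 2 satisfied; rule 3 satisfied.

YES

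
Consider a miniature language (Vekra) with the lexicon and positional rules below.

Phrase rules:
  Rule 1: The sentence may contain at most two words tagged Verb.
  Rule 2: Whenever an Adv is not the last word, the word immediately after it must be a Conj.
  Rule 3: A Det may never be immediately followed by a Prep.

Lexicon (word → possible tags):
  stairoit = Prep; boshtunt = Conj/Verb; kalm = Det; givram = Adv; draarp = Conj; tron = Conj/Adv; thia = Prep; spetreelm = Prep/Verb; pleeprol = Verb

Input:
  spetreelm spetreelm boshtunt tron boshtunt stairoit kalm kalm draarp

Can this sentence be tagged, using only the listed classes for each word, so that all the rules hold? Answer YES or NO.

YES

Candidates per position — 1:spetreelm {Prep,Verb}; 2:spetreelm {Prep,Verb}; 3:boshtunt {Conj,Verb}; 4:tron {Conj,Adv}; 5:boshtunt {Conj,Verb}; 6:stairoit {Prep}; 7:kalm {Det}; 8:kalm {Det}; 9:draarp {Conj}.
One satisfying assignment: Verb Prep Conj Conj Verb Prep Det Det Conj.
Checking: rule 1 ok; rule 2 ok; rule 3 ok.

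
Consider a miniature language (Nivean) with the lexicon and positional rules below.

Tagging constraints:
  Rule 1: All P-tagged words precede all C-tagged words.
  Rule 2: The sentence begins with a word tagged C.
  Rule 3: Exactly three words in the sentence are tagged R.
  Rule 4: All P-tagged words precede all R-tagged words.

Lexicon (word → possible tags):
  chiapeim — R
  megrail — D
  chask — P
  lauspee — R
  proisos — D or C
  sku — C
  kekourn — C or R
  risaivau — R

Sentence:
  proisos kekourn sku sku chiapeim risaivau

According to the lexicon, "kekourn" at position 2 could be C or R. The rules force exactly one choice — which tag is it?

R

Candidates per position — 1:proisos {D,C}; 2:kekourn {C,R}; 3:sku {C}; 4:sku {C}; 5:chiapeim {R}; 6:risaivau {R}.
Position 1: D is ruled out by rule 2; that leaves C.
Position 2: C is ruled out by rule 3; that leaves R.
So the tagging must be: C R C C R R.
Checking: rule 1 ✓; rule 2 ✓; rule 3 ✓; rule 4 ✓.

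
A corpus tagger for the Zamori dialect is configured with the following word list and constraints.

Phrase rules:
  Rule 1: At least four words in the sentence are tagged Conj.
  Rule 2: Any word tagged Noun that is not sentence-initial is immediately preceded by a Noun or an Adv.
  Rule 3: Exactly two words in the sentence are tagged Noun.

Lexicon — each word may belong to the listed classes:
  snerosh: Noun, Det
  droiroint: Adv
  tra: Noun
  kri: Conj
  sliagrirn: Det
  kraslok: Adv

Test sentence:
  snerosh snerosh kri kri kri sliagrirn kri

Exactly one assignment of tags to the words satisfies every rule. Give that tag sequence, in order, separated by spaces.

Noun Noun Conj Conj Conj Det Conj

Candidates per position — 1:snerosh {Noun,Det}; 2:snerosh {Noun,Det}; 3:kri {Conj}; 4:kri {Conj}; 5:kri {Conj}; 6:sliagrirn {Det}; 7:kri {Conj}.
Position 1: tagging it Det would leave rule 3 unsatisfiable, so it must be Noun.
Position 2: tagging it Det would leave rule 3 unsatisfiable, so it must be Noun.
So the tagging must be: Noun Noun Conj Conj Conj Det Conj.
Check: rule 1 holds; rule 2 holds; rule 3 holds.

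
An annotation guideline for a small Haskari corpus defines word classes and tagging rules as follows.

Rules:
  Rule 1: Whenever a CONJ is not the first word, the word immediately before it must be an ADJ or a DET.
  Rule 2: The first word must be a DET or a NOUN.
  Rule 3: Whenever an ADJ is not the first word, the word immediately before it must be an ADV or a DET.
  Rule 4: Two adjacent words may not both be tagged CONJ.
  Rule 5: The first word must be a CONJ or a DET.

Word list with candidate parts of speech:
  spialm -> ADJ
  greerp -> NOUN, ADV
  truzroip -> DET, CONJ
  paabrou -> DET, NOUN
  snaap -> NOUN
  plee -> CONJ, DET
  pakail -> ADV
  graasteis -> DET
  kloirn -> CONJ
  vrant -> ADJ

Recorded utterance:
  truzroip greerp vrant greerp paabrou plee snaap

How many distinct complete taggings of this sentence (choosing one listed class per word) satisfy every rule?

6

Candidates per position — 1:truzroip {DET,CONJ}; 2:greerp {NOUN,ADV}; 3:vrant {ADJ}; 4:greerp {NOUN,ADV}; 5:paabrou {DET,NOUN}; 6:plee {CONJ,DET}; 7:snaap {NOUN}.
There are 32 candidate sequences in total.
Checking each against the rules leaves 6 sequences.
Count = 6.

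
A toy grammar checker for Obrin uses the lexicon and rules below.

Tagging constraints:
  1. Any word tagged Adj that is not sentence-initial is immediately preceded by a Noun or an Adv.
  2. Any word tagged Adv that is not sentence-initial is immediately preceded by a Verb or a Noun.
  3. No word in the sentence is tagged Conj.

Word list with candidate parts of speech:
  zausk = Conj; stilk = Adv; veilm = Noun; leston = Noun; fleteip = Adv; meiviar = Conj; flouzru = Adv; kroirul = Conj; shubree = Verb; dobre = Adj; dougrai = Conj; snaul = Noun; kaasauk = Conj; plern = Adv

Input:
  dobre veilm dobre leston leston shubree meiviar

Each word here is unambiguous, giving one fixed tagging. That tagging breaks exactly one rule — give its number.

3

Fixed tagging: Adj Noun Adj Noun Noun Verb Conj.
Checking each rule: R1 ✓, R2 ✓, R3 ✗.
Only rule 3 fails.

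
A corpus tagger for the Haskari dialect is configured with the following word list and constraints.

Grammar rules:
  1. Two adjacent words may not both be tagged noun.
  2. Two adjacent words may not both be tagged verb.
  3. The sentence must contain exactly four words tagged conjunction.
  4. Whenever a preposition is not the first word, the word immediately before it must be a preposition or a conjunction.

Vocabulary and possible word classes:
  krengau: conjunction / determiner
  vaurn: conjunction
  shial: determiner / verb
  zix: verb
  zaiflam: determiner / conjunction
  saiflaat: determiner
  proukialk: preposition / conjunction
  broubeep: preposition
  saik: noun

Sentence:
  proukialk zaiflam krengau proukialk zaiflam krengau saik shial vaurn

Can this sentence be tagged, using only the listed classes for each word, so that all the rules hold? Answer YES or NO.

YES

Candidates per position — 1:proukialk {preposition,conjunction}; 2:zaiflam {determiner,conjunction}; 3:krengau {conjunction,determiner}; 4:proukialk {preposition,conjunction}; 5:zaiflam {determiner,conjunction}; 6:krengau {conjunction,determiner}; 7:saik {noun}; 8:shial {determiner,verb}; 9:vaurn {conjunction}.
One satisfying assignment: preposition determiner conjunction preposition conjunction conjunction noun determiner conjunction.
Verifying each rule — rule 1 holds; rule 2 holds; rule 3 holds; rule 4 holds.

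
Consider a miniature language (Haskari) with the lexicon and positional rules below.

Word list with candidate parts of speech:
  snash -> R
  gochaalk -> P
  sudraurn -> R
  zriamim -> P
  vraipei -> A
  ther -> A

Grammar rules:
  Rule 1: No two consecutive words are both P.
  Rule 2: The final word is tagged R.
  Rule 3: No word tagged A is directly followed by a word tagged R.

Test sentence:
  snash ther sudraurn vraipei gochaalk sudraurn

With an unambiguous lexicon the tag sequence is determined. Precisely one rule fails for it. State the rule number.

Fixed tagging: R A R A P R.
Checking each rule: R1 pass, R2 pass, R3 fail.
Only rule 3 fails.

3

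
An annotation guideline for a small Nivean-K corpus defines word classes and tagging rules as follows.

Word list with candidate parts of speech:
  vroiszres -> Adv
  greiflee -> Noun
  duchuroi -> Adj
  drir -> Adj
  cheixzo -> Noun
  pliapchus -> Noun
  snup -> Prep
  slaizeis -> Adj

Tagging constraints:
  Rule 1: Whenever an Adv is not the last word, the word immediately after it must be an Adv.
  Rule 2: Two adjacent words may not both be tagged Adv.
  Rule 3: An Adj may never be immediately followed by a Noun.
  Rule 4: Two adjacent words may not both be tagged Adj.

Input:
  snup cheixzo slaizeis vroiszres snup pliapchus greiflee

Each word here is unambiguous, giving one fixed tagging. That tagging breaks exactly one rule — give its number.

Fixed tagging: Prep Noun Adj Adv Prep Noun Noun.
Rule check: R1 fails, R2 ok, R3 ok, R4 ok.
Only rule 1 fails.

1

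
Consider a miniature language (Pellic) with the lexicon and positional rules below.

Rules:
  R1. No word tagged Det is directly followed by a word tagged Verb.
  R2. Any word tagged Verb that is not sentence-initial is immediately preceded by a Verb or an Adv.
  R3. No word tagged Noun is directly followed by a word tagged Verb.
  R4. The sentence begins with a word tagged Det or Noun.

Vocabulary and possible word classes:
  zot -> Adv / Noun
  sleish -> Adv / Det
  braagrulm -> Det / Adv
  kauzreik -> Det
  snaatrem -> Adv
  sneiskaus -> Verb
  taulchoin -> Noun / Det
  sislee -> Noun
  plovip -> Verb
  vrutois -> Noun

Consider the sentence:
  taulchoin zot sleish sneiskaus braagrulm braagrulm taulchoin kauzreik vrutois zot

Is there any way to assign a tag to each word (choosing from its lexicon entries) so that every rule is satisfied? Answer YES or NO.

YES

Candidates per position — 1:taulchoin {Noun,Det}; 2:zot {Adv,Noun}; 3:sleish {Adv,Det}; 4:sneiskaus {Verb}; 5:braagrulm {Det,Adv}; 6:braagrulm {Det,Adv}; 7:taulchoin {Noun,Det}; 8:kauzreik {Det}; 9:vrutois {Noun}; 10:zot {Adv,Noun}.
One satisfying assignment: Det Noun Adv Verb Adv Det Noun Det Noun Noun.
Checking: rule 1 holds; rule 2 holds; rule 3 holds; rule 4 holds.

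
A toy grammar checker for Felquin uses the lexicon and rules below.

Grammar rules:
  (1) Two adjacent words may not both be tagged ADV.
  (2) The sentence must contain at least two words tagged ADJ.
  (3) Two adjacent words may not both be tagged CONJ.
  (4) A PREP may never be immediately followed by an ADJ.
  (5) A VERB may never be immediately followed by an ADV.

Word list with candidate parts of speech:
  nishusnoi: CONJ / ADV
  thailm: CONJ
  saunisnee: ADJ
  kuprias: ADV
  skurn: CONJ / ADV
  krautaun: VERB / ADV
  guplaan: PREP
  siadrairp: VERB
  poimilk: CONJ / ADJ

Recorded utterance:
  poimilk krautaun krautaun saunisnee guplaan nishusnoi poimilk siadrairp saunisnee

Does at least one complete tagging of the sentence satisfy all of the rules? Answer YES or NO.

YES

Candidates per position — 1:poimilk {CONJ,ADJ}; 2:krautaun {VERB,ADV}; 3:krautaun {VERB,ADV}; 4:saunisnee {ADJ}; 5:guplaan {PREP}; 6:nishusnoi {CONJ,ADV}; 7:poimilk {CONJ,ADJ}; 8:siadrairp {VERB}; 9:saunisnee {ADJ}.
One satisfying assignment: ADJ VERB VERB ADJ PREP ADV CONJ VERB ADJ.
Check: rule 1 ✓; rule 2 ✓; rule 3 ✓; rule 4 ✓; rule 5 ✓.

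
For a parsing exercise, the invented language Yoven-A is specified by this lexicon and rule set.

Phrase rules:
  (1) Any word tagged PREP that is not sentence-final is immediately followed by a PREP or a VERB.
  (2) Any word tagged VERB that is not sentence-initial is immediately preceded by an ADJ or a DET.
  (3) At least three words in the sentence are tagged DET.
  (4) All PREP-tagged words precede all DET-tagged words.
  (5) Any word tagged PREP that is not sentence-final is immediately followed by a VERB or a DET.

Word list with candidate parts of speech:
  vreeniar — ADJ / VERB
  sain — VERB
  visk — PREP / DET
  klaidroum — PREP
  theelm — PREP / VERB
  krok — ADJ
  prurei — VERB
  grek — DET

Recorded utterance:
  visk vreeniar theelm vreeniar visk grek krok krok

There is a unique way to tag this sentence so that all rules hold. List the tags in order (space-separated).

Candidates per position — 1:visk {PREP,DET}; 2:vreeniar {ADJ,VERB}; 3:theelm {PREP,VERB}; 4:vreeniar {ADJ,VERB}; 5:visk {PREP,DET}; 6:grek {DET}; 7:krok {ADJ}; 8:krok {ADJ}.
Position 1: PREP is ruled out by rule 3; that leaves DET.
Position 3: PREP is ruled out by rule 4; that leaves VERB.
Position 4: VERB is ruled out by rule 2; that leaves ADJ.
Position 5: PREP is ruled out by rule 1; that leaves DET.
Position 2: VERB is ruled out by rule 2; that leaves ADJ.
So the tagging must be: DET ADJ VERB ADJ DET DET ADJ ADJ.
Verifying each rule — rule 1 ✓; rule 2 ✓; rule 3 ✓; rule 4 ✓; rule 5 ✓.

DET ADJ VERB ADJ DET DET ADJ ADJ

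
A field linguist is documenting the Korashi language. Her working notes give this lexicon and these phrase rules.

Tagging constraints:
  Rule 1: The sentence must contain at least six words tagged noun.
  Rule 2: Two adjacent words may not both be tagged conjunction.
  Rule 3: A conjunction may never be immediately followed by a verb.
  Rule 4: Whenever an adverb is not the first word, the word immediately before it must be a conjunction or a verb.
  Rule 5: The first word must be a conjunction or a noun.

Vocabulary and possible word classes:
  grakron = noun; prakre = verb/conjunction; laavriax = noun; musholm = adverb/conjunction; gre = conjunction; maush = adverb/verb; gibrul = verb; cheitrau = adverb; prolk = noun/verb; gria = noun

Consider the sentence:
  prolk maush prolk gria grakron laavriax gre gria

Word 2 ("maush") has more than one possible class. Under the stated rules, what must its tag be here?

verb

Candidates per position — 1:prolk {noun,verb}; 2:maush {adverb,verb}; 3:prolk {noun,verb}; 4:gria {noun}; 5:grakron {noun}; 6:laavriax {noun}; 7:gre {conjunction}; 8:gria {noun}.
If word 1 were verb, no tagging could satisfy rule 1; so word 1 is noun.
If word 2 were adverb, no tagging could satisfy rule 4; so word 2 is verb.
If word 3 were verb, no tagging could satisfy rule 1; so word 3 is noun.
That leaves exactly one tagging: noun verb noun noun noun noun conjunction noun.
Check: rule 1 ok; rule 2 ok; rule 3 ok; rule 4 ok; rule 5 ok.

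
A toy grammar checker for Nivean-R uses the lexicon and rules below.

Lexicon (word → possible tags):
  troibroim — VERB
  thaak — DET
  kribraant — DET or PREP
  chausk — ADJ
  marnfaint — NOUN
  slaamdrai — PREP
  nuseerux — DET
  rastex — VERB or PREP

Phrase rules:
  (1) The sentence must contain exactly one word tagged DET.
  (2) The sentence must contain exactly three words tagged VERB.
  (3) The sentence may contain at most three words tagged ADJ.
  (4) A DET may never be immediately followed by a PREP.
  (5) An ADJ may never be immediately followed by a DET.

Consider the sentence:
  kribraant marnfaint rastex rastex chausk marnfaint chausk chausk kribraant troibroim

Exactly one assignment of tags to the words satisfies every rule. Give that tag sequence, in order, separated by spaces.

Candidates per position — 1:kribraant {DET,PREP}; 2:marnfaint {NOUN}; 3:rastex {VERB,PREP}; 4:rastex {VERB,PREP}; 5:chausk {ADJ}; 6:marnfaint {NOUN}; 7:chausk {ADJ}; 8:chausk {ADJ}; 9:kribraant {DET,PREP}; 10:troibroim {VERB}.
If word 3 were PREP, no tagging could satisfy rule 2; so word 3 is VERB.
If word 4 were PREP, no tagging could satisfy rule 2; so word 4 is VERB.
If word 9 were DET, no tagging could satisfy rule 5; so word 9 is PREP.
If word 1 were PREP, no tagging could satisfy rule 1; so word 1 is DET.
That leaves exactly one tagging: DET NOUN VERB VERB ADJ NOUN ADJ ADJ PREP VERB.
Verifying each rule — rule 1 satisfied; rule 2 satisfied; rule 3 satisfied; rule 4 satisfied; rule 5 satisfied.

DET NOUN VERB VERB ADJ NOUN ADJ ADJ PREP VERB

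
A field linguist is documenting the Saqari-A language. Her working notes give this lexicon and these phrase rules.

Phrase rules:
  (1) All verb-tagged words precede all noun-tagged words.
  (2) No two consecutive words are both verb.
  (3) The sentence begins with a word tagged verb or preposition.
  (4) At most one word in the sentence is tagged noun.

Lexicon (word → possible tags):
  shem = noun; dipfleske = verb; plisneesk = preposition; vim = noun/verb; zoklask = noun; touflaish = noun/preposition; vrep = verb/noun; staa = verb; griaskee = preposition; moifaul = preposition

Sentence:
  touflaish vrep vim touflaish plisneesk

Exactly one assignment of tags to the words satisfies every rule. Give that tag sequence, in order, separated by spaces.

Candidates per position — 1:touflaish {noun,preposition}; 2:vrep {verb,noun}; 3:vim {noun,verb}; 4:touflaish {noun,preposition}; 5:plisneesk {preposition}.
Position 1: tagging it noun would leave rule 3 unsatisfiable, so it must be preposition.
The remaining ambiguous positions (2, 3, 4) are resolved jointly — only one combination satisfies every rule.
That leaves exactly one tagging: preposition verb noun preposition preposition.
Rule-by-rule: rule 1 satisfied; rule 2 satisfied; rule 3 satisfied; rule 4 satisfied.

preposition verb noun preposition preposition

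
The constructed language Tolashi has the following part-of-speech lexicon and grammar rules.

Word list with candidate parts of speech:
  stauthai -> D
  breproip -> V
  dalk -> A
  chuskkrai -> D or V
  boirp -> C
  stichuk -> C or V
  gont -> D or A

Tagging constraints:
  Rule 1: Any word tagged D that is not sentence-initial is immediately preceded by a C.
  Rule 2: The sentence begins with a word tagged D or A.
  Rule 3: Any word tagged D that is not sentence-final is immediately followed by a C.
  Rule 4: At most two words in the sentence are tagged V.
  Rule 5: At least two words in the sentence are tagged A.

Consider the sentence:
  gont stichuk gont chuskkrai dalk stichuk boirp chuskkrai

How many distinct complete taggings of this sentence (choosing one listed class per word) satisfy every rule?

Candidates per position — 1:gont {D,A}; 2:stichuk {C,V}; 3:gont {D,A}; 4:chuskkrai {D,V}; 5:dalk {A}; 6:stichuk {C,V}; 7:boirp {C}; 8:chuskkrai {D,V}.
There are 64 candidate sequences in total.
Checking each against the rules leaves 7 sequences.
Count = 7.

7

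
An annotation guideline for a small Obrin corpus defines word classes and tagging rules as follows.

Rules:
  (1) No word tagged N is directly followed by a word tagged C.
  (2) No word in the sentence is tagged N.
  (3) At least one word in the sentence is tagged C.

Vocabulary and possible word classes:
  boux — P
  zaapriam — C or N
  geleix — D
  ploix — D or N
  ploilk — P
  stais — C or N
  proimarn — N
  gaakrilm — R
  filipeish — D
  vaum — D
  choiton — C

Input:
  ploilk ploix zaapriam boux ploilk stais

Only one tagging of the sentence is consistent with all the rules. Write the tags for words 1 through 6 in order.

P D C P P C

Candidates per position — 1:ploilk {P}; 2:ploix {D,N}; 3:zaapriam {C,N}; 4:boux {P}; 5:ploilk {P}; 6:stais {C,N}.
If word 2 were N, no tagging could satisfy rule 2; so word 2 is D.
If word 3 were N, no tagging could satisfy rule 2; so word 3 is C.
If word 6 were N, no tagging could satisfy rule 2; so word 6 is C.
So the tagging must be: P D C P P C.
Check: rule 1 ✓; rule 2 ✓; rule 3 ✓.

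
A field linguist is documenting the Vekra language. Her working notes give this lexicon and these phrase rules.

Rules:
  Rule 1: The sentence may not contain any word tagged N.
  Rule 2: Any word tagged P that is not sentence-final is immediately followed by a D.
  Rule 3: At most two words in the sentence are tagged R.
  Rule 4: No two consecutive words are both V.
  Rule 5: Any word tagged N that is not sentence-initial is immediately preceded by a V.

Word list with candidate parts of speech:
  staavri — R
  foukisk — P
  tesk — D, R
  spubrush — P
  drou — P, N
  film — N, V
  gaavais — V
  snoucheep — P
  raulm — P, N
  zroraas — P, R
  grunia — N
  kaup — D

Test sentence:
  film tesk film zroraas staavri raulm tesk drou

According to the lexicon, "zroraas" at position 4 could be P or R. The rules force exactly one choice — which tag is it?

Candidates per position — 1:film {N,V}; 2:tesk {D,R}; 3:film {N,V}; 4:zroraas {P,R}; 5:staavri {R}; 6:raulm {P,N}; 7:tesk {D,R}; 8:drou {P,N}.
Word 1 cannot be N — rule 1 would then fail for every completion. It is V.
Word 3 cannot be N — rule 1 would then fail for every completion. It is V.
Word 4 cannot be P — rule 2 would then fail for every completion. It is R.
Word 6 cannot be N — rule 1 would then fail for every completion. It is P.
Word 7 cannot be R — rule 2 would then fail for every completion. It is D.
Word 8 cannot be N — rule 1 would then fail for every completion. It is P.
Word 2 cannot be R — rule 3 would then fail for every completion. It is D.
That leaves exactly one tagging: V D V R R P D P.
Checking: rule 1 holds; rule 2 holds; rule 3 holds; rule 4 holds; rule 5 holds.

R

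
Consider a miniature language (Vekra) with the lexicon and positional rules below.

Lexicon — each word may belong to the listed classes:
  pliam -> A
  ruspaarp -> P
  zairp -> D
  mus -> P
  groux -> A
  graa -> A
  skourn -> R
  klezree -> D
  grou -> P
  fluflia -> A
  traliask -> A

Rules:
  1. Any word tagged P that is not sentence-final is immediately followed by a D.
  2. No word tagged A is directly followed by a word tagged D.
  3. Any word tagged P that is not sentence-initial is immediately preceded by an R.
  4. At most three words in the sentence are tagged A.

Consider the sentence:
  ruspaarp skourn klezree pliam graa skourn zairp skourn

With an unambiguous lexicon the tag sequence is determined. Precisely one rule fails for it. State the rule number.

1

Fixed tagging: P R D A A R D R.
Checking each rule: R1 violated, R2 holds, R3 holds, R4 holds.
Only rule 1 fails.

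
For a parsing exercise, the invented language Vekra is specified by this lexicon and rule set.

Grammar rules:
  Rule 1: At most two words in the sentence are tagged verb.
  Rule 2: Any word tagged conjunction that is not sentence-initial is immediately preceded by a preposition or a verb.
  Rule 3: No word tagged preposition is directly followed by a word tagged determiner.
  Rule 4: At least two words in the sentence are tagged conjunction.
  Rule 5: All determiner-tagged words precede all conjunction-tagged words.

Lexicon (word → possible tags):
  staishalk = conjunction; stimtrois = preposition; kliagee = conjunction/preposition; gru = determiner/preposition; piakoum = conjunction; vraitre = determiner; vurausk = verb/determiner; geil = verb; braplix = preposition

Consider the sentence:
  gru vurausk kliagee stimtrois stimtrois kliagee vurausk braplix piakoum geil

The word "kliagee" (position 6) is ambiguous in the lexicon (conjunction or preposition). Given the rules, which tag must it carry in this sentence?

conjunction

Candidates per position — 1:gru {determiner,preposition}; 2:vurausk {verb,determiner}; 3:kliagee {conjunction,preposition}; 4:stimtrois {preposition}; 5:stimtrois {preposition}; 6:kliagee {conjunction,preposition}; 7:vurausk {verb,determiner}; 8:braplix {preposition}; 9:piakoum {conjunction}; 10:geil {verb}.
Position 6: the remaining choice is settled jointly with positions 1, 2, 3, 7 — only conjunction at position 6 is part of a tagging that satisfies every rule.
The unique satisfying tagging is: determiner determiner preposition preposition preposition conjunction verb preposition conjunction verb.
Checking: rule 1 ok; rule 2 ok; rule 3 ok; rule 4 ok; rule 5 ok.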